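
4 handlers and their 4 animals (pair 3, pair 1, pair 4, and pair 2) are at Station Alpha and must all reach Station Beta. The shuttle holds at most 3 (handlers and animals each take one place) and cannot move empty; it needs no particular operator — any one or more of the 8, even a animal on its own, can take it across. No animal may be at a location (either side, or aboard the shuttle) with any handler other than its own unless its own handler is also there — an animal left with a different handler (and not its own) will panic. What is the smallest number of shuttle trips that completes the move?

Counting alone: each trip to Station Beta takes at most 3 across and each return brings at least 1 back, so after t trips out (and t−1 returns) at most 3t − (t−1) of the 8 are across; that first reaches 8 at t = 4, so at least 7 crossings are needed.
The safety rule pushes this higher. Following every safe sequence of crossings, the most of the 8 that can be at Station Beta as the shuttle arrives there on crossing 7 is 7 — never all 8.
So no plan with fewer than 9 crossings exists, and this one achieves 9:
1. animal 3 and handler 3 cross → Station Beta.
2. handler 3 crosses ← Station Alpha.
3. animal 1, handler 1, and handler 3 cross → Station Beta.
4. animal 3 and handler 3 cross ← Station Alpha.
5. handler 2, handler 3, and handler 4 cross → Station Beta.
6. animal 1 crosses ← Station Alpha.
7. animal 1 and animal 3 cross → Station Beta.
8. animal 3 crosses ← Station Alpha.
9. animal 2, animal 3, and animal 4 cross → Station Beta.

9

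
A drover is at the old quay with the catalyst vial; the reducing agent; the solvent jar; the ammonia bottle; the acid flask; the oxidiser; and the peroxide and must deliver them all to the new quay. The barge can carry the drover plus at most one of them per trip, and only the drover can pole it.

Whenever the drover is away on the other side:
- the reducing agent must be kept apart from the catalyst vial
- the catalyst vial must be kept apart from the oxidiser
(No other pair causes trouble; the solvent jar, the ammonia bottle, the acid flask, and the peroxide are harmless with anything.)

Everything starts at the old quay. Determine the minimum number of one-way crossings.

15

Counting alone: the drover can take at most 1 across per trip to the new quay, so moving all 7 needs at least 7 loaded trips out, with a return between consecutive ones — at least 13 crossings.
The safety rule pushes this higher. Following every safe sequence of crossings, the most of the 7 that can be at the new quay as the barge arrives there on crossing 13 is 6 — never all 7.
So no plan with fewer than 15 crossings exists, and this one achieves 15:
1. Drover goes to the new quay with the catalyst vial.  [the old quay: the acid flask, the ammonia bottle, the oxidiser, the peroxide, the reducing agent, the solvent jar | the new quay: the catalyst vial]
2. Drover goes back to the old quay alone.  [the old quay: the acid flask, the ammonia bottle, the oxidiser, the peroxide, the reducing agent, the solvent jar | the new quay: the catalyst vial]
3. Drover goes to the new quay with the reducing agent.  [the old quay: the acid flask, the ammonia bottle, the oxidiser, the peroxide, the solvent jar | the new quay: the catalyst vial, the reducing agent]
4. Drover goes back to the old quay with the catalyst vial.  [the old quay: the acid flask, the ammonia bottle, the catalyst vial, the oxidiser, the peroxide, the solvent jar | the new quay: the reducing agent]
5. Drover goes to the new quay with the oxidiser.  [the old quay: the acid flask, the ammonia bottle, the catalyst vial, the peroxide, the solvent jar | the new quay: the oxidiser, the reducing agent]
6. Drover goes back to the old quay alone.  [the old quay: the acid flask, the ammonia bottle, the catalyst vial, the peroxide, the solvent jar | the new quay: the oxidiser, the reducing agent]
7. Drover goes to the new quay with the solvent jar.  [the old quay: the acid flask, the ammonia bottle, the catalyst vial, the peroxide | the new quay: the oxidiser, the reducing agent, the solvent jar]
8. Drover goes back to the old quay alone.  [the old quay: the acid flask, the ammonia bottle, the catalyst vial, the peroxide | the new quay: the oxidiser, the reducing agent, the solvent jar]
9. Drover goes to the new quay with the ammonia bottle.  [the old quay: the acid flask, the catalyst vial, the peroxide | the new quay: the ammonia bottle, the oxidiser, the reducing agent, the solvent jar]
10. Drover goes back to the old quay alone.  [the old quay: the acid flask, the catalyst vial, the peroxide | the new quay: the ammonia bottle, the oxidiser, the reducing agent, the solvent jar]
11. Drover goes to the new quay with the acid flask.  [the old quay: the catalyst vial, the peroxide | the new quay: the acid flask, the ammonia bottle, the oxidiser, the reducing agent, the solvent jar]
12. Drover goes back to the old quay alone.  [the old quay: the catalyst vial, the peroxide | the new quay: the acid flask, the ammonia bottle, the oxidiser, the reducing agent, the solvent jar]
13. Drover goes to the new quay with the peroxide.  [the old quay: the catalyst vial | the new quay: the acid flask, the ammonia bottle, the oxidiser, the peroxide, the reducing agent, the solvent jar]
14. Drover goes back to the old quay alone.  [the old quay: the catalyst vial | the new quay: the acid flask, the ammonia bottle, the oxidiser, the peroxide, the reducing agent, the solvent jar]
15. Drover goes to the new quay with the catalyst vial.  [the old quay: — | the new quay: the acid flask, the ammonia bottle, the catalyst vial, the oxidiser, the peroxide, the reducing agent, the solvent jar]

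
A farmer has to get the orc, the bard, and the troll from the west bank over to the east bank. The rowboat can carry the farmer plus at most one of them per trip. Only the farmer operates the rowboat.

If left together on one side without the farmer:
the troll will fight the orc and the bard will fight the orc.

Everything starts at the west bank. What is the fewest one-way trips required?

Counting alone: the farmer can take at most 1 across per trip to the east bank, so moving all 3 needs at least 3 loaded trips out, with a return between consecutive ones — at least 5 crossings.
The safety rule pushes this higher. Following every safe sequence of crossings, the most of the 3 that can be at the east bank as the rowboat arrives there on crossing 5 is 2 — never all 3.
So no plan with fewer than 7 crossings exists, and this one achieves 7:
1. Farmer goes to the east bank with the orc.  [the west bank: the bard, the troll | the east bank: the orc]
2. Farmer goes back to the west bank alone.  [the west bank: the bard, the troll | the east bank: the orc]
3. Farmer goes to the east bank with the bard.  [the west bank: the troll | the east bank: the bard, the orc]
4. Farmer goes back to the west bank with the orc.  [the west bank: the orc, the troll | the east bank: the bard]
5. Farmer goes to the east bank with the troll.  [the west bank: the orc | the east bank: the bard, the troll]
6. Farmer goes back to the west bank alone.  [the west bank: the orc | the east bank: the bard, the troll]
7. Farmer goes to the east bank with the orc.  [the west bank: — | the east bank: the bard, the orc, the troll]

7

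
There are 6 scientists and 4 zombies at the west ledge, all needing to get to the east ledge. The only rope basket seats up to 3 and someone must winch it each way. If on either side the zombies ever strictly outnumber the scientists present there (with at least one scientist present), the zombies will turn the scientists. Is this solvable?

1. 2 zombies → the east ledge.  (the west ledge: 6S 2Z; the east ledge: 0S 2Z)
2. 1 zombie ← the west ledge.  (the west ledge: 6S 3Z; the east ledge: 0S 1Z)
3. 3 zombies → the east ledge.  (the west ledge: 6S 0Z; the east ledge: 0S 4Z)
4. 1 zombie ← the west ledge.  (the west ledge: 6S 1Z; the east ledge: 0S 3Z)
5. 3 scientists → the east ledge.  (the west ledge: 3S 1Z; the east ledge: 3S 3Z)
6. 1 zombie ← the west ledge.  (the west ledge: 3S 2Z; the east ledge: 3S 2Z)
7. 1 scientist and 2 zombies → the east ledge.  (the west ledge: 2S 0Z; the east ledge: 4S 4Z)
8. 1 zombie ← the west ledge.  (the west ledge: 2S 1Z; the east ledge: 4S 3Z)
9. 2 scientists and 1 zombie → the east ledge.  (the west ledge: 0S 0Z; the east ledge: 6S 4Z)

Yes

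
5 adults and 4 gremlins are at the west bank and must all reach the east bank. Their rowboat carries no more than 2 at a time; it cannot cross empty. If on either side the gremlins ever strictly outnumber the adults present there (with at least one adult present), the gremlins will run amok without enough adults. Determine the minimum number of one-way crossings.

15

Counting alone: each trip to the east bank takes at most 2 across and each return brings at least 1 back, so after t trips out (and t−1 returns) at most 2t − (t−1) of the 9 are across; that first reaches 9 at t = 8, so at least 15 crossings are needed.
The plan below uses exactly 15 crossings, so it is optimal:
1. 2 gremlins → the east bank.  (the west bank: 5A 2G; the east bank: 0A 2G)
2. 1 gremlin ← the west bank.  (the west bank: 5A 3G; the east bank: 0A 1G)
3. 2 gremlins → the east bank.  (the west bank: 5A 1G; the east bank: 0A 3G)
4. 1 gremlin ← the west bank.  (the west bank: 5A 2G; the east bank: 0A 2G)
5. 2 adults → the east bank.  (the west bank: 3A 2G; the east bank: 2A 2G)
6. 1 gremlin ← the west bank.  (the west bank: 3A 3G; the east bank: 2A 1G)
7. 1 adult and 1 gremlin → the east bank.  (the west bank: 2A 2G; the east bank: 3A 2G)
8. 1 adult ← the west bank.  (the west bank: 3A 2G; the east bank: 2A 2G)
9. 1 adult and 1 gremlin → the east bank.  (the west bank: 2A 1G; the east bank: 3A 3G)
10. 1 gremlin ← the west bank.  (the west bank: 2A 2G; the east bank: 3A 2G)
11. 1 adult and 1 gremlin → the east bank.  (the west bank: 1A 1G; the east bank: 4A 3G)
12. 1 adult ← the west bank.  (the west bank: 2A 1G; the east bank: 3A 3G)
13. 1 adult and 1 gremlin → the east bank.  (the west bank: 1A 0G; the east bank: 4A 4G)
14. 1 gremlin ← the west bank.  (the west bank: 1A 1G; the east bank: 4A 3G)
15. 1 adult and 1 gremlin → the east bank.  (the west bank: 0A 0G; the east bank: 5A 4G)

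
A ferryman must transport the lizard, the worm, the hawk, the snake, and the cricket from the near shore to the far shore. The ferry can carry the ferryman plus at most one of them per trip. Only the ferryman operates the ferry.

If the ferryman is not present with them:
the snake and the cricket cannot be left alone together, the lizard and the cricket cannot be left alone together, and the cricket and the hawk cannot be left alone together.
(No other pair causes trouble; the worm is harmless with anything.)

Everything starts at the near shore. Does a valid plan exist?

No

Following every safe sequence of crossings from the start, the most of the 5 that can be at the far shore as the ferry arrives there on crossings 1, 3, 5 is 1, 2, 3 respectively; the best ever achieved is 3 of 5.
From crossing 7 on, no configuration arises that was not already reachable earlier: only 18 distinct safe configurations (who is on which side, and where the ferry is) can ever be reached, none of them has everyone across, and every continuation just revisits them. So no valid plan exists.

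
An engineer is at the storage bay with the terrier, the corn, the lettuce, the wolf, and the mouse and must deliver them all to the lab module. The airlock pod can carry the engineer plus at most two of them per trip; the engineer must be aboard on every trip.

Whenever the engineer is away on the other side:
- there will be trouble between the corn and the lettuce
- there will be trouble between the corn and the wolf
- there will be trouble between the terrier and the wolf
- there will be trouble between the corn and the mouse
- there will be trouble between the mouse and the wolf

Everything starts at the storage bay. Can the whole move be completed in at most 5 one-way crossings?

No

Counting alone: the engineer can take at most 2 across per trip to the lab module, so moving all 5 needs at least 3 loaded trips out, with a return between consecutive ones — at least 5 crossings.
The safety rule pushes this higher. Following every safe sequence of crossings, the most of the 5 that can be at the lab module as the airlock pod arrives there on crossing 5 is 4 — never all 5.
So the move cannot be finished within 5 crossings. (The shortest complete plan takes 7:)
1. Engineer goes to the lab module with the corn and the wolf.  [the storage bay: the lettuce, the mouse, the terrier | the lab module: the corn, the wolf]
2. Engineer goes back to the storage bay with the corn.  [the storage bay: the corn, the lettuce, the mouse, the terrier | the lab module: the wolf]
3. Engineer goes to the lab module with the corn and the terrier.  [the storage bay: the lettuce, the mouse | the lab module: the corn, the terrier, the wolf]
4. Engineer goes back to the storage bay with the wolf.  [the storage bay: the lettuce, the mouse, the wolf | the lab module: the corn, the terrier]
5. Engineer goes to the lab module with the lettuce and the mouse.  [the storage bay: the wolf | the lab module: the corn, the lettuce, the mouse, the terrier]
6. Engineer goes back to the storage bay with the corn.  [the storage bay: the corn, the wolf | the lab module: the lettuce, the mouse, the terrier]
7. Engineer goes to the lab module with the corn and the wolf.  [the storage bay: — | the lab module: the corn, the lettuce, the mouse, the terrier, the wolf]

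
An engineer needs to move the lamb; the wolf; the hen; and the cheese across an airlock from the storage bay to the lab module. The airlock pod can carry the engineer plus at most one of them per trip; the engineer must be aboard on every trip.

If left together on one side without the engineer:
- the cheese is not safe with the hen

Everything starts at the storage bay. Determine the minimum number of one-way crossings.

Counting alone: the engineer can take at most 1 across per trip to the lab module, so moving all 4 needs at least 4 loaded trips out, with a return between consecutive ones — at least 7 crossings.
The plan below uses exactly 7 crossings, so it is optimal:
1. Engineer goes to the lab module with the hen.  [the storage bay: the cheese, the lamb, the wolf | the lab module: the hen]
2. Engineer goes back to the storage bay alone.  [the storage bay: the cheese, the lamb, the wolf | the lab module: the hen]
3. Engineer goes to the lab module with the lamb.  [the storage bay: the cheese, the wolf | the lab module: the hen, the lamb]
4. Engineer goes back to the storage bay alone.  [the storage bay: the cheese, the wolf | the lab module: the hen, the lamb]
5. Engineer goes to the lab module with the wolf.  [the storage bay: the cheese | the lab module: the hen, the lamb, the wolf]
6. Engineer goes back to the storage bay alone.  [the storage bay: the cheese | the lab module: the hen, the lamb, the wolf]
7. Engineer goes to the lab module with the cheese.  [the storage bay: — | the lab module: the cheese, the hen, the lamb, the wolf]

7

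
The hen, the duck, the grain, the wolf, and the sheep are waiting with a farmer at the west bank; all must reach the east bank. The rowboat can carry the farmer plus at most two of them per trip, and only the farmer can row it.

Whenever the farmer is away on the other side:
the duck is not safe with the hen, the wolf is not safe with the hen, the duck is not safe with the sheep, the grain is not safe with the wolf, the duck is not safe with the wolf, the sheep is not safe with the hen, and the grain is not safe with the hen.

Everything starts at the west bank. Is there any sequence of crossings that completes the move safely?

Whatever the first load, the items left behind include a forbidden pair without the farmer. No opening move is safe, so no plan exists.

No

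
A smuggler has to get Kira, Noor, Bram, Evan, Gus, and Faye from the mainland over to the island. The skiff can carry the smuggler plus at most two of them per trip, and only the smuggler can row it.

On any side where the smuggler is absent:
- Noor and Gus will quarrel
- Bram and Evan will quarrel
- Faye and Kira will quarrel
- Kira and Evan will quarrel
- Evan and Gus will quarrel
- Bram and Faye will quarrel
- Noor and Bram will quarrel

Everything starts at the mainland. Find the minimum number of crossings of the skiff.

Whatever the first load, the items left behind include a forbidden pair without the smuggler. No opening move is safe, so no plan exists.

impossible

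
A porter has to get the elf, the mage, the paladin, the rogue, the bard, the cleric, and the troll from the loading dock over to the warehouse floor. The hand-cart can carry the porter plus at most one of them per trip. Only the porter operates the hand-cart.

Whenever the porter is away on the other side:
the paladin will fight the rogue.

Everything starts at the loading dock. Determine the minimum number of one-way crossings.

13

Counting alone: the porter can take at most 1 across per trip to the warehouse floor, so moving all 7 needs at least 7 loaded trips out, with a return between consecutive ones — at least 13 crossings.
The plan below uses exactly 13 crossings, so it is optimal:
1. Porter goes to the warehouse floor with the paladin.
2. Porter goes back to the loading dock alone.
3. Porter goes to the warehouse floor with the elf.
4. Porter goes back to the loading dock alone.
5. Porter goes to the warehouse floor with the mage.
6. Porter goes back to the loading dock alone.
7. Porter goes to the warehouse floor with the bard.
8. Porter goes back to the loading dock alone.
9. Porter goes to the warehouse floor with the cleric.
10. Porter goes back to the loading dock alone.
11. Porter goes to the warehouse floor with the troll.
12. Porter goes back to the loading dock alone.
13. Porter goes to the warehouse floor with the rogue.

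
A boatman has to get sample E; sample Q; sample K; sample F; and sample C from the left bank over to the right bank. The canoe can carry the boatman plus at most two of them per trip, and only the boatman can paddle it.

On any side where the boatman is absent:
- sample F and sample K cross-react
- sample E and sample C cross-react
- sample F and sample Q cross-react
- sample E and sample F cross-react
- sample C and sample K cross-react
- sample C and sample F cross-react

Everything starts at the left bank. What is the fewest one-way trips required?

Counting alone: the boatman can take at most 2 across per trip to the right bank, so moving all 5 needs at least 3 loaded trips out, with a return between consecutive ones — at least 5 crossings.
The safety rule pushes this higher. Following every safe sequence of crossings, the most of the 5 that can be at the right bank as the canoe arrives there on crossing 5 is 4 — never all 5.
So no plan with fewer than 7 crossings exists, and this one achieves 7:
1. Boatman goes to the right bank with sample C and sample F.  [the left bank: sample E, sample K, sample Q | the right bank: sample C, sample F]
2. Boatman goes back to the left bank with sample F.  [the left bank: sample E, sample F, sample K, sample Q | the right bank: sample C]
3. Boatman goes to the right bank with sample F and sample Q.  [the left bank: sample E, sample K | the right bank: sample C, sample F, sample Q]
4. Boatman goes back to the left bank with sample F.  [the left bank: sample E, sample F, sample K | the right bank: sample C, sample Q]
5. Boatman goes to the right bank with sample E and sample K.  [the left bank: sample F | the right bank: sample C, sample E, sample K, sample Q]
6. Boatman goes back to the left bank with sample C.  [the left bank: sample C, sample F | the right bank: sample E, sample K, sample Q]
7. Boatman goes to the right bank with sample C and sample F.  [the left bank: — | the right bank: sample C, sample E, sample F, sample K, sample Q]

7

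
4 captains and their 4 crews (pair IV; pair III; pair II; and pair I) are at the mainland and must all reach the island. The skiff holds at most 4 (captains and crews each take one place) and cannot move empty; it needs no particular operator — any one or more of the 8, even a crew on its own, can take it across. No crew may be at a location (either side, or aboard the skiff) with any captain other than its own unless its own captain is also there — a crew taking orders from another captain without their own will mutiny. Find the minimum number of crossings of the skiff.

Counting alone: each trip to the island takes at most 4 across and each return brings at least 1 back, so after t trips out (and t−1 returns) at most 4t − (t−1) of the 8 are across; that first reaches 8 at t = 3, so at least 5 crossings are needed.
The plan below uses exactly 5 crossings, so it is optimal:
1. captain IV and crew IV cross → the island.
2. captain IV crosses ← the mainland.
3. captain I, captain II, captain III, and captain IV cross → the island.
4. crew IV crosses ← the mainland.
5. crew I, crew II, crew III, and crew IV cross → the island.

5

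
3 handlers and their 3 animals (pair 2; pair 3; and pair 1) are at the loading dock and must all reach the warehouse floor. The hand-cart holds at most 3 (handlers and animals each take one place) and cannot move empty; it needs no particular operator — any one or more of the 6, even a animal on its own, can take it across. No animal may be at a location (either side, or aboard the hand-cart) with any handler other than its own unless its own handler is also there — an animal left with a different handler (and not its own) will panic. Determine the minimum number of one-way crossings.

Counting alone: each trip to the warehouse floor takes at most 3 across and each return brings at least 1 back, so after t trips out (and t−1 returns) at most 3t − (t−1) of the 6 are across; that first reaches 6 at t = 3, so at least 5 crossings are needed.
The plan below uses exactly 5 crossings, so it is optimal:
1. animal 2 and handler 2 cross → the warehouse floor.
2. handler 2 crosses ← the loading dock.
3. handler 1, handler 2, and handler 3 cross → the warehouse floor.
4. animal 2 crosses ← the loading dock.
5. animal 1, animal 2, and animal 3 cross → the warehouse floor.

5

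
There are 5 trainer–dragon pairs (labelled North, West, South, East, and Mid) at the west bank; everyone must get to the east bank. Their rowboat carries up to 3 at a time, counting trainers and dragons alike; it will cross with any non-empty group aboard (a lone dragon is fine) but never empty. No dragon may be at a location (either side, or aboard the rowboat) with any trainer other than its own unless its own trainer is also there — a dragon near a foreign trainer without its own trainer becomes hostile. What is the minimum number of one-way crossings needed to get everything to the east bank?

11

Counting alone: each trip to the east bank takes at most 3 across and each return brings at least 1 back, so after t trips out (and t−1 returns) at most 3t − (t−1) of the 10 are across; that first reaches 10 at t = 5, so at least 9 crossings are needed.
The safety rule pushes this higher. Following every safe sequence of crossings, the most of the 10 that can be at the east bank as the rowboat arrives there on crossing 9 is 9 — never all 10.
So no plan with fewer than 11 crossings exists, and this one achieves 11:
1. dragon North and trainer North cross → the east bank.
2. trainer North crosses ← the west bank.
3. dragon East, dragon South, and dragon West cross → the east bank.
4. dragon North crosses ← the west bank.
5. trainer East, trainer South, and trainer West cross → the east bank.
6. dragon West and trainer West cross ← the west bank.
7. trainer Mid, trainer North, and trainer West cross → the east bank.
8. dragon South crosses ← the west bank.
9. dragon North and dragon West cross → the east bank.
10. dragon North crosses ← the west bank.
11. dragon Mid, dragon North, and dragon South cross → the east bank.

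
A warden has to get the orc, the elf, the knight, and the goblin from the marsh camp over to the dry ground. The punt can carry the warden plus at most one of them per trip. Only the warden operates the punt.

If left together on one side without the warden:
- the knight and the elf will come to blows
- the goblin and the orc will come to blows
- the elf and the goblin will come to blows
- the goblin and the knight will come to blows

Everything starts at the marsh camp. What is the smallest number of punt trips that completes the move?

Whatever the first load, the items left behind include a forbidden pair without the warden. No opening move is safe, so no plan exists.

impossible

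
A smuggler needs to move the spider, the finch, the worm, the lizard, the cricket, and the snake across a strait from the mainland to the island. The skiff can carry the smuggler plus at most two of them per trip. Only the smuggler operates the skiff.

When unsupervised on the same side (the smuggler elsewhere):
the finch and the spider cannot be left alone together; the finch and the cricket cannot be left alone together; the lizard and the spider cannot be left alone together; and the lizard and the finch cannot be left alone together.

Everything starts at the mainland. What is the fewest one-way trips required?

9

Counting alone: the smuggler can take at most 2 across per trip to the island, so moving all 6 needs at least 3 loaded trips out, with a return between consecutive ones — at least 5 crossings.
The safety rule pushes this higher. Following every safe sequence of crossings, the most of the 6 that can be at the island as the skiff arrives there on crossings 5, 7 is 4, 5 respectively — never all 6.
So no plan with fewer than 9 crossings exists, and this one achieves 9:
1. Smuggler goes to the island with the finch and the spider.
2. Smuggler goes back to the mainland with the spider.
3. Smuggler goes to the island with the spider and the worm.
4. Smuggler goes back to the mainland with the spider.
5. Smuggler goes to the island with the cricket and the spider.
6. Smuggler goes back to the mainland with the finch.
7. Smuggler goes to the island with the finch and the snake.
8. Smuggler goes back to the mainland with the finch.
9. Smuggler goes to the island with the finch and the lizard.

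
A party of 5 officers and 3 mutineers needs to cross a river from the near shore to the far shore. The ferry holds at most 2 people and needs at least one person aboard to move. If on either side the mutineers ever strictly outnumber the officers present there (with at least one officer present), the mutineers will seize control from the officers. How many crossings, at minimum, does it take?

Counting alone: each trip to the far shore takes at most 2 across and each return brings at least 1 back, so after t trips out (and t−1 returns) at most 2t − (t−1) of the 8 are across; that first reaches 8 at t = 7, so at least 13 crossings are needed.
The plan below uses exactly 13 crossings, so it is optimal:
1. 2 mutineers → the far shore.  (the near shore: 5O 1M; the far shore: 0O 2M)
2. 1 mutineer ← the near shore.  (the near shore: 5O 2M; the far shore: 0O 1M)
3. 2 mutineers → the far shore.  (the near shore: 5O 0M; the far shore: 0O 3M)
4. 1 mutineer ← the near shore.  (the near shore: 5O 1M; the far shore: 0O 2M)
5. 2 officers → the far shore.  (the near shore: 3O 1M; the far shore: 2O 2M)
6. 1 mutineer ← the near shore.  (the near shore: 3O 2M; the far shore: 2O 1M)
7. 1 officer and 1 mutineer → the far shore.  (the near shore: 2O 1M; the far shore: 3O 2M)
8. 1 mutineer ← the near shore.  (the near shore: 2O 2M; the far shore: 3O 1M)
9. 2 mutineers → the far shore.  (the near shore: 2O 0M; the far shore: 3O 3M)
10. 1 mutineer ← the near shore.  (the near shore: 2O 1M; the far shore: 3O 2M)
11. 1 officer and 1 mutineer → the far shore.  (the near shore: 1O 0M; the far shore: 4O 3M)
12. 1 mutineer ← the near shore.  (the near shore: 1O 1M; the far shore: 4O 2M)
13. 1 officer and 1 mutineer → the far shore.  (the near shore: 0O 0M; the far shore: 5O 3M)

13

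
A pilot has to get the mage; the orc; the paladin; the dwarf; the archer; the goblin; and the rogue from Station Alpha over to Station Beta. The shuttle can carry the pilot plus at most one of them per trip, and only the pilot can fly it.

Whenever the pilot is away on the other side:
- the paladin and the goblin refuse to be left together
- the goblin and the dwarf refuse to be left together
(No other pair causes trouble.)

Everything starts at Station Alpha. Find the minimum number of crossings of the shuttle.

15

Counting alone: the pilot can take at most 1 across per trip to Station Beta, so moving all 7 needs at least 7 loaded trips out, with a return between consecutive ones — at least 13 crossings.
The safety rule pushes this higher. Following every safe sequence of crossings, the most of the 7 that can be at Station Beta as the shuttle arrives there on crossing 13 is 6 — never all 7.
So no plan with fewer than 15 crossings exists, and this one achieves 15:
1. Pilot goes to Station Beta with the goblin.  [Station Alpha: the archer, the dwarf, the mage, the orc, the paladin, the rogue | Station Beta: the goblin]
2. Pilot goes back to Station Alpha alone.  [Station Alpha: the archer, the dwarf, the mage, the orc, the paladin, the rogue | Station Beta: the goblin]
3. Pilot goes to Station Beta with the mage.  [Station Alpha: the archer, the dwarf, the orc, the paladin, the rogue | Station Beta: the goblin, the mage]
4. Pilot goes back to Station Alpha alone.  [Station Alpha: the archer, the dwarf, the orc, the paladin, the rogue | Station Beta: the goblin, the mage]
5. Pilot goes to Station Beta with the orc.  [Station Alpha: the archer, the dwarf, the paladin, the rogue | Station Beta: the goblin, the mage, the orc]
6. Pilot goes back to Station Alpha alone.  [Station Alpha: the archer, the dwarf, the paladin, the rogue | Station Beta: the goblin, the mage, the orc]
7. Pilot goes to Station Beta with the paladin.  [Station Alpha: the archer, the dwarf, the rogue | Station Beta: the goblin, the mage, the orc, the paladin]
8. Pilot goes back to Station Alpha with the goblin.  [Station Alpha: the archer, the dwarf, the goblin, the rogue | Station Beta: the mage, the orc, the paladin]
9. Pilot goes to Station Beta with the dwarf.  [Station Alpha: the archer, the goblin, the rogue | Station Beta: the dwarf, the mage, the orc, the paladin]
10. Pilot goes back to Station Alpha alone.  [Station Alpha: the archer, the goblin, the rogue | Station Beta: the dwarf, the mage, the orc, the paladin]
11. Pilot goes to Station Beta with the archer.  [Station Alpha: the goblin, the rogue | Station Beta: the archer, the dwarf, the mage, the orc, the paladin]
12. Pilot goes back to Station Alpha alone.  [Station Alpha: the goblin, the rogue | Station Beta: the archer, the dwarf, the mage, the orc, the paladin]
13. Pilot goes to Station Beta with the rogue.  [Station Alpha: the goblin | Station Beta: the archer, the dwarf, the mage, the orc, the paladin, the rogue]
14. Pilot goes back to Station Alpha alone.  [Station Alpha: the goblin | Station Beta: the archer, the dwarf, the mage, the orc, the paladin, the rogue]
15. Pilot goes to Station Beta with the goblin.  [Station Alpha: — | Station Beta: the archer, the dwarf, the goblin, the mage, the orc, the paladin, the rogue]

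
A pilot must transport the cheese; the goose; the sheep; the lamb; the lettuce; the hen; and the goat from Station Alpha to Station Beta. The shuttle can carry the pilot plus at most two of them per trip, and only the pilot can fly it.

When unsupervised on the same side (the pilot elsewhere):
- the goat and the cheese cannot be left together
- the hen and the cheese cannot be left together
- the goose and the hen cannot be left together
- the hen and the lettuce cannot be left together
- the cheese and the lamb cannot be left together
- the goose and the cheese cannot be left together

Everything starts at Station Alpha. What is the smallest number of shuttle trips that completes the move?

11

Counting alone: the pilot can take at most 2 across per trip to Station Beta, so moving all 7 needs at least 4 loaded trips out, with a return between consecutive ones — at least 7 crossings.
The safety rule pushes this higher. Following every safe sequence of crossings, the most of the 7 that can be at Station Beta as the shuttle arrives there on crossings 7, 9 is 5, 6 respectively — never all 7.
So no plan with fewer than 11 crossings exists, and this one achieves 11:
1. Pilot goes to Station Beta with the cheese and the hen.
2. Pilot goes back to Station Alpha with the cheese.
3. Pilot goes to Station Beta with the cheese and the sheep.
4. Pilot goes back to Station Alpha with the cheese.
5. Pilot goes to Station Beta with the cheese and the lamb.
6. Pilot goes back to Station Alpha with the cheese.
7. Pilot goes to Station Beta with the cheese and the goat.
8. Pilot goes back to Station Alpha with the cheese.
9. Pilot goes to Station Beta with the goose and the lettuce.
10. Pilot goes back to Station Alpha with the hen.
11. Pilot goes to Station Beta with the cheese and the hen.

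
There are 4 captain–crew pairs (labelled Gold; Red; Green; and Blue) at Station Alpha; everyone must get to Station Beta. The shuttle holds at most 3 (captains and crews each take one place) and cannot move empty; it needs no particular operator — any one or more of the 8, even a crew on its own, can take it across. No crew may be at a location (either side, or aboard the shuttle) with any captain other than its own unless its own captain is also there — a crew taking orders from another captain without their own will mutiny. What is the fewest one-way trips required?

Counting alone: each trip to Station Beta takes at most 3 across and each return brings at least 1 back, so after t trips out (and t−1 returns) at most 3t − (t−1) of the 8 are across; that first reaches 8 at t = 4, so at least 7 crossings are needed.
The safety rule pushes this higher. Following every safe sequence of crossings, the most of the 8 that can be at Station Beta as the shuttle arrives there on crossing 7 is 7 — never all 8.
So no plan with fewer than 9 crossings exists, and this one achieves 9:
1. captain Gold and crew Gold cross → Station Beta.
2. captain Gold crosses ← Station Alpha.
3. captain Gold, captain Red, and crew Red cross → Station Beta.
4. captain Gold and crew Gold cross ← Station Alpha.
5. captain Blue, captain Gold, and captain Green cross → Station Beta.
6. crew Red crosses ← Station Alpha.
7. crew Gold and crew Red cross → Station Beta.
8. crew Gold crosses ← Station Alpha.
9. crew Blue, crew Gold, and crew Green cross → Station Beta.

9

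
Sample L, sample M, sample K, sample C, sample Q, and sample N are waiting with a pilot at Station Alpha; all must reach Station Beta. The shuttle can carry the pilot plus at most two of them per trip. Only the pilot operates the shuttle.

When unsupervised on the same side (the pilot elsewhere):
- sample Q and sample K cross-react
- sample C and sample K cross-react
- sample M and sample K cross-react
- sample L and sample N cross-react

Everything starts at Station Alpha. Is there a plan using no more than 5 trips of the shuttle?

No

Counting alone: the pilot can take at most 2 across per trip to Station Beta, so moving all 6 needs at least 3 loaded trips out, with a return between consecutive ones — at least 5 crossings.
The safety rule pushes this higher. Following every safe sequence of crossings, the most of the 6 that can be at Station Beta as the shuttle arrives there on crossing 5 is 5 — never all 6.
So the move cannot be finished within 5 crossings. (The shortest complete plan takes 7:)
1. Pilot goes to Station Beta with sample K and sample L.
2. Pilot goes back to Station Alpha alone.
3. Pilot goes to Station Beta with sample M.
4. Pilot goes back to Station Alpha with sample K.
5. Pilot goes to Station Beta with sample C and sample Q.
6. Pilot goes back to Station Alpha alone.
7. Pilot goes to Station Beta with sample K and sample N.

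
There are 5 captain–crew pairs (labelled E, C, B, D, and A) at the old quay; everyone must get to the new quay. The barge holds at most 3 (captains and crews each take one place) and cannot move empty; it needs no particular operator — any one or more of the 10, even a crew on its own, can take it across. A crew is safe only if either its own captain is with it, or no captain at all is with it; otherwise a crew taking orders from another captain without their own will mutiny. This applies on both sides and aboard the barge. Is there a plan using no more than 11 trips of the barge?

Yes — this plan uses 11 crossings (≤ 11):
1. captain E and crew E cross → the new quay.
2. captain E crosses ← the old quay.
3. crew B, crew C, and crew D cross → the new quay.
4. crew E crosses ← the old quay.
5. captain B, captain C, and captain D cross → the new quay.
6. captain C and crew C cross ← the old quay.
7. captain A, captain C, and captain E cross → the new quay.
8. crew B crosses ← the old quay.
9. crew C and crew E cross → the new quay.
10. crew E crosses ← the old quay.
11. crew A, crew B, and crew E cross → the new quay.

Yes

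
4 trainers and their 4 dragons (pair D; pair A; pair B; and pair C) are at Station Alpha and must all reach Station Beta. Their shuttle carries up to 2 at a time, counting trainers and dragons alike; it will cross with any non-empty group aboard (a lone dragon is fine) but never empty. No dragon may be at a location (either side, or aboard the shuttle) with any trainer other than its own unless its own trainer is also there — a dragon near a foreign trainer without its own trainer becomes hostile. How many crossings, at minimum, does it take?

Following every safe sequence of crossings from the start, the most of the 8 that can be at Station Beta as the shuttle arrives there on crossings 1, 3, 5 is 2, 3, 4 respectively; the best ever achieved is 4 of 8.
From crossing 7 on, no configuration arises that was not already reachable earlier: only 44 distinct safe configurations (who is on which side, and where the shuttle is) can ever be reached, none of them has everyone across, and every continuation just revisits them. So no valid plan exists.

impossible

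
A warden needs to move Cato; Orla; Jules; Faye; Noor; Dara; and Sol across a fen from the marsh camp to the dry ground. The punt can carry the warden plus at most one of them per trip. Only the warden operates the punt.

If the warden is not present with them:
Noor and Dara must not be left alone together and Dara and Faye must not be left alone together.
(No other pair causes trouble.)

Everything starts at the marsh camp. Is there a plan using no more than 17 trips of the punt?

Yes — this plan uses 15 crossings (≤ 17):
1. Warden goes to the dry ground with Dara.  [the marsh camp: Cato, Faye, Jules, Noor, Orla, Sol | the dry ground: Dara]
2. Warden goes back to the marsh camp alone.  [the marsh camp: Cato, Faye, Jules, Noor, Orla, Sol | the dry ground: Dara]
3. Warden goes to the dry ground with Cato.  [the marsh camp: Faye, Jules, Noor, Orla, Sol | the dry ground: Cato, Dara]
4. Warden goes back to the marsh camp alone.  [the marsh camp: Faye, Jules, Noor, Orla, Sol | the dry ground: Cato, Dara]
5. Warden goes to the dry ground with Orla.  [the marsh camp: Faye, Jules, Noor, Sol | the dry ground: Cato, Dara, Orla]
6. Warden goes back to the marsh camp alone.  [the marsh camp: Faye, Jules, Noor, Sol | the dry ground: Cato, Dara, Orla]
7. Warden goes to the dry ground with Jules.  [the marsh camp: Faye, Noor, Sol | the dry ground: Cato, Dara, Jules, Orla]
8. Warden goes back to the marsh camp alone.  [the marsh camp: Faye, Noor, Sol | the dry ground: Cato, Dara, Jules, Orla]
9. Warden goes to the dry ground with Faye.  [the marsh camp: Noor, Sol | the dry ground: Cato, Dara, Faye, Jules, Orla]
10. Warden goes back to the marsh camp with Dara.  [the marsh camp: Dara, Noor, Sol | the dry ground: Cato, Faye, Jules, Orla]
11. Warden goes to the dry ground with Noor.  [the marsh camp: Dara, Sol | the dry ground: Cato, Faye, Jules, Noor, Orla]
12. Warden goes back to the marsh camp alone.  [the marsh camp: Dara, Sol | the dry ground: Cato, Faye, Jules, Noor, Orla]
13. Warden goes to the dry ground with Sol.  [the marsh camp: Dara | the dry ground: Cato, Faye, Jules, Noor, Orla, Sol]
14. Warden goes back to the marsh camp alone.  [the marsh camp: Dara | the dry ground: Cato, Faye, Jules, Noor, Orla, Sol]
15. Warden goes to the dry ground with Dara.  [the marsh camp: — | the dry ground: Cato, Dara, Faye, Jules, Noor, Orla, Sol]

Yes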